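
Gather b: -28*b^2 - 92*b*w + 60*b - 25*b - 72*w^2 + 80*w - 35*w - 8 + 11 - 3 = -28*b^2 + b*(35 - 92*w) - 72*w^2 + 45*w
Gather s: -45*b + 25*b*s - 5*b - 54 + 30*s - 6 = -50*b + s*(25*b + 30) - 60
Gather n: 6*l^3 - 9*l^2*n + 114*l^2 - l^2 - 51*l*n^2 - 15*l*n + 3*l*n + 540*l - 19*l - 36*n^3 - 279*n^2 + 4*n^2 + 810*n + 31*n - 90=6*l^3 + 113*l^2 + 521*l - 36*n^3 + n^2*(-51*l - 275) + n*(-9*l^2 - 12*l + 841) - 90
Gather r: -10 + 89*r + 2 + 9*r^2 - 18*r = 9*r^2 + 71*r - 8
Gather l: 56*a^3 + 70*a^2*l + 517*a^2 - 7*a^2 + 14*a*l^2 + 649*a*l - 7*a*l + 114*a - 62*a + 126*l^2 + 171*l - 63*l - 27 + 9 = 56*a^3 + 510*a^2 + 52*a + l^2*(14*a + 126) + l*(70*a^2 + 642*a + 108) - 18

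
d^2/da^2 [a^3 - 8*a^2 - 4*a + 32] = 6*a - 16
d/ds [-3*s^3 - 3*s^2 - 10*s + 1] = -9*s^2 - 6*s - 10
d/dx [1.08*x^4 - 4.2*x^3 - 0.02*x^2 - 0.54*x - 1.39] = 4.32*x^3 - 12.6*x^2 - 0.04*x - 0.54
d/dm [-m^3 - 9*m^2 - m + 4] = -3*m^2 - 18*m - 1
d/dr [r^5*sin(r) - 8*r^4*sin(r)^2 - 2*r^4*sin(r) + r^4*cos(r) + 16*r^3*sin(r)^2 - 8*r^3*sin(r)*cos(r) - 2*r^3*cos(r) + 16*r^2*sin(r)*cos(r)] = r*(r^4*cos(r) + 4*r^3*sin(r) - 8*r^3*sin(2*r) - 2*r^3*cos(r) - 6*r^2*sin(r) + 16*r^2*sin(2*r) + 4*r^2*cos(r) + 8*r^2*cos(2*r) - 16*r^2 - 12*r*sin(2*r) - 6*r*cos(r) - 8*r*cos(2*r) + 24*r + 16*sin(2*r))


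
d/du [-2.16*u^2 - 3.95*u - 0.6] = -4.32*u - 3.95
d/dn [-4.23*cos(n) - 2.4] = 4.23*sin(n)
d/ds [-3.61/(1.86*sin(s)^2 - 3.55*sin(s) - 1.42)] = (13.4292*sin(s) - 12.8155)*cos(s)/(-1.86*sin(s)^2 + 3.55*sin(s) + 1.42)^2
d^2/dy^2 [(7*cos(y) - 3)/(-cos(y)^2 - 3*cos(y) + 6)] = 2*(63*(1 - cos(2*y))^2*cos(y) - 33*(1 - cos(2*y))^2 + 619*cos(y) - 42*cos(2*y) + 267*cos(3*y) - 14*cos(5*y) - 558)/(6*cos(y) + cos(2*y) - 11)^3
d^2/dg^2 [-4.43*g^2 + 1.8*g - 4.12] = -8.86000000000000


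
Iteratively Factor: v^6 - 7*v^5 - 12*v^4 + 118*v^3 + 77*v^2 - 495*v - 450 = (v - 5)*(v^5 - 2*v^4 - 22*v^3 + 8*v^2 + 117*v + 90) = (v - 5)*(v + 2)*(v^4 - 4*v^3 - 14*v^2 + 36*v + 45) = (v - 5)^2*(v + 2)*(v^3 + v^2 - 9*v - 9) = (v - 5)^2*(v - 3)*(v + 2)*(v^2 + 4*v + 3) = (v - 5)^2*(v - 3)*(v + 1)*(v + 2)*(v + 3)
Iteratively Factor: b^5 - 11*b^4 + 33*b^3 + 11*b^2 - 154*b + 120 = (b + 2)*(b^4 - 13*b^3 + 59*b^2 - 107*b + 60) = (b - 1)*(b + 2)*(b^3 - 12*b^2 + 47*b - 60) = (b - 5)*(b - 1)*(b + 2)*(b^2 - 7*b + 12) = (b - 5)*(b - 3)*(b - 1)*(b + 2)*(b - 4)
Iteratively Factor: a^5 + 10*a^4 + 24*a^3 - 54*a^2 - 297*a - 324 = (a + 3)*(a^4 + 7*a^3 + 3*a^2 - 63*a - 108) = (a + 3)^2*(a^3 + 4*a^2 - 9*a - 36) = (a - 3)*(a + 3)^2*(a^2 + 7*a + 12) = (a - 3)*(a + 3)^2*(a + 4)*(a + 3)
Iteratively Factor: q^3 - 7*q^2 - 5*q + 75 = (q + 3)*(q^2 - 10*q + 25) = (q - 5)*(q + 3)*(q - 5)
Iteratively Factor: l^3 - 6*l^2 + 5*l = (l - 1)*(l^2 - 5*l) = (l - 5)*(l - 1)*(l)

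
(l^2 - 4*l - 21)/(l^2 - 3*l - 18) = (l - 7)/(l - 6)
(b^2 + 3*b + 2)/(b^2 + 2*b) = (b + 1)/b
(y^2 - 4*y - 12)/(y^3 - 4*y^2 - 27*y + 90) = (y + 2)/(y^2 + 2*y - 15)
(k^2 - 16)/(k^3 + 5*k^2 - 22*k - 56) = (k + 4)/(k^2 + 9*k + 14)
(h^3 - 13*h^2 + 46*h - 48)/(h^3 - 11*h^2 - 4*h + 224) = (h^2 - 5*h + 6)/(h^2 - 3*h - 28)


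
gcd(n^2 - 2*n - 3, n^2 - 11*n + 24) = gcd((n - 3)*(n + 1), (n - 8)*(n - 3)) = n - 3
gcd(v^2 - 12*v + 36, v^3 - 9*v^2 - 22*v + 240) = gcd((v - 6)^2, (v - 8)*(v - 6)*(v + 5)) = v - 6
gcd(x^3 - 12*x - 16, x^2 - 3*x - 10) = x + 2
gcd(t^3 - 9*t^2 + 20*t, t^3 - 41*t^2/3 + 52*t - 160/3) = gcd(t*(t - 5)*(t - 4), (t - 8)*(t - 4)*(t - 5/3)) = t - 4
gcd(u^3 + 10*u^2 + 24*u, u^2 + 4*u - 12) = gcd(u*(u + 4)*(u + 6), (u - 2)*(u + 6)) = u + 6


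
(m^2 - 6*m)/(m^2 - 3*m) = (m - 6)/(m - 3)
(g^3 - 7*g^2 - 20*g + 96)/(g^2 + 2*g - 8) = (g^2 - 11*g + 24)/(g - 2)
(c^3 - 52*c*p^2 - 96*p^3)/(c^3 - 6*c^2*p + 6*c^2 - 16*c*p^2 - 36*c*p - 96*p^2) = (c + 6*p)/(c + 6)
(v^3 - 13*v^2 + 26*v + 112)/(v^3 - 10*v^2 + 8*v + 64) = (v - 7)/(v - 4)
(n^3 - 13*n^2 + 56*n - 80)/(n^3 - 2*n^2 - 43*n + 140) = (n - 4)/(n + 7)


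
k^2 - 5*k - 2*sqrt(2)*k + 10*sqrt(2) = (k - 5)*(k - 2*sqrt(2))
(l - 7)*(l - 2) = l^2 - 9*l + 14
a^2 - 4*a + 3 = (a - 3)*(a - 1)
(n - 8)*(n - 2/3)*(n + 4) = n^3 - 14*n^2/3 - 88*n/3 + 64/3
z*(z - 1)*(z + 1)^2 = z^4 + z^3 - z^2 - z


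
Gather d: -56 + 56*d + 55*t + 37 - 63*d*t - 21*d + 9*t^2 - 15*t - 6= d*(35 - 63*t) + 9*t^2 + 40*t - 25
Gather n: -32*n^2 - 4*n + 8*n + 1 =-32*n^2 + 4*n + 1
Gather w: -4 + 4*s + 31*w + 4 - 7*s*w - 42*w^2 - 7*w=4*s - 42*w^2 + w*(24 - 7*s)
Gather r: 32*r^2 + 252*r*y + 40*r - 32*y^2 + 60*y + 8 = 32*r^2 + r*(252*y + 40) - 32*y^2 + 60*y + 8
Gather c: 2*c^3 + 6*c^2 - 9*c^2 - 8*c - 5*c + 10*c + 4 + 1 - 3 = 2*c^3 - 3*c^2 - 3*c + 2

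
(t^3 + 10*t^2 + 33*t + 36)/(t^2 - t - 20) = (t^2 + 6*t + 9)/(t - 5)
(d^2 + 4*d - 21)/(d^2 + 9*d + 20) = (d^2 + 4*d - 21)/(d^2 + 9*d + 20)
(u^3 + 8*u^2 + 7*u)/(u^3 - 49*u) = (u + 1)/(u - 7)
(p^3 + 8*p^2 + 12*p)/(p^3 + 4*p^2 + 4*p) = (p + 6)/(p + 2)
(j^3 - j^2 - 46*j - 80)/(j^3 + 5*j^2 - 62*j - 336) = (j^2 + 7*j + 10)/(j^2 + 13*j + 42)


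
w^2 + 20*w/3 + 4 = (w + 2/3)*(w + 6)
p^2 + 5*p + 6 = (p + 2)*(p + 3)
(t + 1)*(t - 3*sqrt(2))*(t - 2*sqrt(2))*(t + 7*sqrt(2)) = t^4 + t^3 + 2*sqrt(2)*t^3 - 58*t^2 + 2*sqrt(2)*t^2 - 58*t + 84*sqrt(2)*t + 84*sqrt(2)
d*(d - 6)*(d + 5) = d^3 - d^2 - 30*d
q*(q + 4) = q^2 + 4*q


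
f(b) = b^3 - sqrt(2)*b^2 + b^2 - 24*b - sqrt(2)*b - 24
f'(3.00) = -0.90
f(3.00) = -76.97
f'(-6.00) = 87.56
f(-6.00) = -102.43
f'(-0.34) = -24.79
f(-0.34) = -15.45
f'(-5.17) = 59.06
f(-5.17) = -41.87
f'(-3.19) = 7.76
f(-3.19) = 20.39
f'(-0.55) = -24.05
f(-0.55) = -10.31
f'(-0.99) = -21.65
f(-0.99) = -0.22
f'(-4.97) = 52.81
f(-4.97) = -30.69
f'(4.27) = 25.75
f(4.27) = -62.22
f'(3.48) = 8.03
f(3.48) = -75.31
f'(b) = 3*b^2 - 2*sqrt(2)*b + 2*b - 24 - sqrt(2)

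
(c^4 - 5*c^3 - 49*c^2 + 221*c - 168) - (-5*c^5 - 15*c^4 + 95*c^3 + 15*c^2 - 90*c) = 5*c^5 + 16*c^4 - 100*c^3 - 64*c^2 + 311*c - 168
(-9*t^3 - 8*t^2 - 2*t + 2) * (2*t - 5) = -18*t^4 + 29*t^3 + 36*t^2 + 14*t - 10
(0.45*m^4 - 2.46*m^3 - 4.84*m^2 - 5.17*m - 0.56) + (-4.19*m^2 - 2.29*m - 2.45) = 0.45*m^4 - 2.46*m^3 - 9.03*m^2 - 7.46*m - 3.01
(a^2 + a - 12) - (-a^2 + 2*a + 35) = 2*a^2 - a - 47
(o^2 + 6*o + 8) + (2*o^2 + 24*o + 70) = 3*o^2 + 30*o + 78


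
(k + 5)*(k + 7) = k^2 + 12*k + 35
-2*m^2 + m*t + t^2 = (-m + t)*(2*m + t)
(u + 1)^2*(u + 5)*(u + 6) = u^4 + 13*u^3 + 53*u^2 + 71*u + 30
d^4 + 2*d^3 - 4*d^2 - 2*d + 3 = (d - 1)^2*(d + 1)*(d + 3)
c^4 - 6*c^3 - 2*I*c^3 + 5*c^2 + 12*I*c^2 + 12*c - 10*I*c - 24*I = (c - 4)*(c - 3)*(c + 1)*(c - 2*I)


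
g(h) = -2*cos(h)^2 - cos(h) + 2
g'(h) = 4*sin(h)*cos(h) + sin(h)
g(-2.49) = 1.53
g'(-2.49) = 1.32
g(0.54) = -0.33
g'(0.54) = 2.28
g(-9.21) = 1.07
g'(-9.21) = 0.62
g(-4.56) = 2.11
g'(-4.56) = 0.39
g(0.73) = 0.14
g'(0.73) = 2.65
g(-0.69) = 0.04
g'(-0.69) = -2.60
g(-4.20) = 2.01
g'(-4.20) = -0.84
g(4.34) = 2.10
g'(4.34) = 0.42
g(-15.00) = 1.61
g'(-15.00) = 1.33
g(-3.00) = 1.03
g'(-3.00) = 0.42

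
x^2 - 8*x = x*(x - 8)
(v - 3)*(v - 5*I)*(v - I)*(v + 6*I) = v^4 - 3*v^3 + 31*v^2 - 93*v - 30*I*v + 90*I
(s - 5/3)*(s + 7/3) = s^2 + 2*s/3 - 35/9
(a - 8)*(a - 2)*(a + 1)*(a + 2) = a^4 - 7*a^3 - 12*a^2 + 28*a + 32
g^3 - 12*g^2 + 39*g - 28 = (g - 7)*(g - 4)*(g - 1)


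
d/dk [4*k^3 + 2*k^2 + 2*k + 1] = 12*k^2 + 4*k + 2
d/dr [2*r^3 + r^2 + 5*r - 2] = 6*r^2 + 2*r + 5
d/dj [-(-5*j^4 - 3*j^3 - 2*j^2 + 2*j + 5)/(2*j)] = 15*j^2/2 + 3*j + 1 + 5/(2*j^2)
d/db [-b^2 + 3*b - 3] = 3 - 2*b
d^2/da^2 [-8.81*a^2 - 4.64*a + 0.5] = -17.6200000000000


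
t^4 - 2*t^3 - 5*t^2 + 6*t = t*(t - 3)*(t - 1)*(t + 2)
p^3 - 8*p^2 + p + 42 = (p - 7)*(p - 3)*(p + 2)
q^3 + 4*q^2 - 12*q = q*(q - 2)*(q + 6)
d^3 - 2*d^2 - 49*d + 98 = (d - 7)*(d - 2)*(d + 7)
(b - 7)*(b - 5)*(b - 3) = b^3 - 15*b^2 + 71*b - 105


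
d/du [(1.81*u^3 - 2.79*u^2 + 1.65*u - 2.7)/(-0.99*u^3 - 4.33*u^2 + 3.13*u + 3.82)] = (8.88178419700125e-16*u^5 - 10.5994*u^4 + 14.5976*u^3 + 11.1354*u^2 - 44.6976*u + 14.754)/(0.9801*u^6 + 8.5734*u^5 + 12.5515*u^4 - 34.6694*u^3 - 23.2843*u^2 + 23.9132*u + 14.5924)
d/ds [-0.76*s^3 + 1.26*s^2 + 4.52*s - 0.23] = -2.28*s^2 + 2.52*s + 4.52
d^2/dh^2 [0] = 0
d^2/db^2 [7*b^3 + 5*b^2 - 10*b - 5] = 42*b + 10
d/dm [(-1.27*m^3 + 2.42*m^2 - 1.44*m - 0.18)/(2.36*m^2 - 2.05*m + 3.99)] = (-2.9972*m^4 + 5.207*m^3 - 16.7645*m^2 + 20.1612*m - 6.1146)/(5.5696*m^4 - 9.676*m^3 + 23.0353*m^2 - 16.359*m + 15.9201)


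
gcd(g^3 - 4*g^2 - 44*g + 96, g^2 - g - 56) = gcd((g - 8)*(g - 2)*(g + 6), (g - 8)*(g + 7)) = g - 8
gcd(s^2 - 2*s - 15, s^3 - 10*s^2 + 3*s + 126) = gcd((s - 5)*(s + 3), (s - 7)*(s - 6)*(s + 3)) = s + 3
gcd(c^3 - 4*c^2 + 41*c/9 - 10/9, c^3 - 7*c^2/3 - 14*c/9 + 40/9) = c^2 - 11*c/3 + 10/3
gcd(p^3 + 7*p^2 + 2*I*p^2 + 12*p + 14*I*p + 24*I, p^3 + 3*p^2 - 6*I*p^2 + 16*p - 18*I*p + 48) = p^2 + p*(3 + 2*I) + 6*I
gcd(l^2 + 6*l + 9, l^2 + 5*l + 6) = l + 3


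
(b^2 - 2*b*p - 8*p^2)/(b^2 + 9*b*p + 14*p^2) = (b - 4*p)/(b + 7*p)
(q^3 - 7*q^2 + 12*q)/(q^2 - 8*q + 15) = q*(q - 4)/(q - 5)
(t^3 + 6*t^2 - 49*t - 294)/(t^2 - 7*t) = t + 13 + 42/t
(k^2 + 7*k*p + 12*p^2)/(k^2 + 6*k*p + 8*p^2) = (k + 3*p)/(k + 2*p)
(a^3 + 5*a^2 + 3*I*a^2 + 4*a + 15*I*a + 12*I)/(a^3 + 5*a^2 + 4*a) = (a + 3*I)/a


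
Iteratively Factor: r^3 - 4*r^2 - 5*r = (r + 1)*(r^2 - 5*r) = r*(r + 1)*(r - 5)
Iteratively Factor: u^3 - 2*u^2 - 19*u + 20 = (u + 4)*(u^2 - 6*u + 5) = (u - 5)*(u + 4)*(u - 1)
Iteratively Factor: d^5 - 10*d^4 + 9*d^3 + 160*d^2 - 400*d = (d - 5)*(d^4 - 5*d^3 - 16*d^2 + 80*d) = d*(d - 5)*(d^3 - 5*d^2 - 16*d + 80) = d*(d - 5)^2*(d^2 - 16) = d*(d - 5)^2*(d + 4)*(d - 4)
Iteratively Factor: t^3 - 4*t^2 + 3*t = (t - 3)*(t^2 - t) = (t - 3)*(t - 1)*(t)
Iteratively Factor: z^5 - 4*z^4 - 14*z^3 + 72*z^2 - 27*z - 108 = (z - 3)*(z^4 - z^3 - 17*z^2 + 21*z + 36) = (z - 3)^2*(z^3 + 2*z^2 - 11*z - 12) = (z - 3)^2*(z + 1)*(z^2 + z - 12) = (z - 3)^2*(z + 1)*(z + 4)*(z - 3)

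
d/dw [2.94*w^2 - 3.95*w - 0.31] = 5.88*w - 3.95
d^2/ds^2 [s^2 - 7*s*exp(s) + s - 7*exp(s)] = -7*s*exp(s) - 21*exp(s) + 2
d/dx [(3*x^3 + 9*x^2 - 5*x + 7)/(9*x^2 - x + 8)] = 3*(9*x^4 - 2*x^3 + 36*x^2 + 6*x - 11)/(81*x^4 - 18*x^3 + 145*x^2 - 16*x + 64)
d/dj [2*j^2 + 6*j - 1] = 4*j + 6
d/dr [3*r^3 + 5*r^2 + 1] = r*(9*r + 10)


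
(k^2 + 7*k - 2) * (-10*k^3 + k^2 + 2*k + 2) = -10*k^5 - 69*k^4 + 29*k^3 + 14*k^2 + 10*k - 4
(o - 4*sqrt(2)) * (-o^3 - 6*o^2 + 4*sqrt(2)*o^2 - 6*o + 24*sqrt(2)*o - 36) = -o^4 - 6*o^3 + 8*sqrt(2)*o^3 - 38*o^2 + 48*sqrt(2)*o^2 - 228*o + 24*sqrt(2)*o + 144*sqrt(2)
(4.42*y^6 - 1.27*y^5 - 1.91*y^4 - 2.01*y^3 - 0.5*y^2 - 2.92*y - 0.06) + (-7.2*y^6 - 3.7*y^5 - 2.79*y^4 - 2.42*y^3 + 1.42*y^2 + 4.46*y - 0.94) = -2.78*y^6 - 4.97*y^5 - 4.7*y^4 - 4.43*y^3 + 0.92*y^2 + 1.54*y - 1.0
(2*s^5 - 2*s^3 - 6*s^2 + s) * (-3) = -6*s^5 + 6*s^3 + 18*s^2 - 3*s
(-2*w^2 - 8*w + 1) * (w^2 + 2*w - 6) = -2*w^4 - 12*w^3 - 3*w^2 + 50*w - 6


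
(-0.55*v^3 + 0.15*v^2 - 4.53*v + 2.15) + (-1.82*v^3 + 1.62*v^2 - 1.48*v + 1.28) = -2.37*v^3 + 1.77*v^2 - 6.01*v + 3.43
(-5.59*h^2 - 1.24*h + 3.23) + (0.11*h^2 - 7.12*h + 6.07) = -5.48*h^2 - 8.36*h + 9.3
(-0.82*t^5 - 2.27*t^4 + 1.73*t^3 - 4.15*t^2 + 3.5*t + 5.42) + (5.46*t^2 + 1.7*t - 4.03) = -0.82*t^5 - 2.27*t^4 + 1.73*t^3 + 1.31*t^2 + 5.2*t + 1.39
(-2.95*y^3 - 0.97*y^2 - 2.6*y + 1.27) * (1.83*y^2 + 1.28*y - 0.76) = -5.3985*y^5 - 5.5511*y^4 - 3.7576*y^3 - 0.2667*y^2 + 3.6016*y - 0.9652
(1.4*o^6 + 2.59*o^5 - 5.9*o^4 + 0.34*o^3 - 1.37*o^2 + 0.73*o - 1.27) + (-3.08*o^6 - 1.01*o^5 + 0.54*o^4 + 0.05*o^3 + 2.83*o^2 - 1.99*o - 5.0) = -1.68*o^6 + 1.58*o^5 - 5.36*o^4 + 0.39*o^3 + 1.46*o^2 - 1.26*o - 6.27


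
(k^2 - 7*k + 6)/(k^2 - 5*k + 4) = (k - 6)/(k - 4)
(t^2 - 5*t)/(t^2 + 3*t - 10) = t*(t - 5)/(t^2 + 3*t - 10)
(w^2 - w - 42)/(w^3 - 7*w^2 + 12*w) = (w^2 - w - 42)/(w*(w^2 - 7*w + 12))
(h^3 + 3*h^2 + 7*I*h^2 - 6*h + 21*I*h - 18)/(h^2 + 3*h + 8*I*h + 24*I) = (h^2 + 7*I*h - 6)/(h + 8*I)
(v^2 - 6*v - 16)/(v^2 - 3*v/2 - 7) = 2*(v - 8)/(2*v - 7)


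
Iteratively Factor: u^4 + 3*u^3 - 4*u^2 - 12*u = (u + 2)*(u^3 + u^2 - 6*u) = (u + 2)*(u + 3)*(u^2 - 2*u) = u*(u + 2)*(u + 3)*(u - 2)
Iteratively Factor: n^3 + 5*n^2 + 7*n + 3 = (n + 1)*(n^2 + 4*n + 3) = (n + 1)*(n + 3)*(n + 1)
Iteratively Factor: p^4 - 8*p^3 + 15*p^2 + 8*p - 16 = (p - 4)*(p^3 - 4*p^2 - p + 4) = (p - 4)*(p + 1)*(p^2 - 5*p + 4) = (p - 4)*(p - 1)*(p + 1)*(p - 4)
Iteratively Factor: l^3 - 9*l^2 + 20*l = (l)*(l^2 - 9*l + 20) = l*(l - 5)*(l - 4)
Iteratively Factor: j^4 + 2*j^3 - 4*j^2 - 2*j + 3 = (j + 3)*(j^3 - j^2 - j + 1) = (j + 1)*(j + 3)*(j^2 - 2*j + 1) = (j - 1)*(j + 1)*(j + 3)*(j - 1)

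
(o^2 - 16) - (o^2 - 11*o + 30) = 11*o - 46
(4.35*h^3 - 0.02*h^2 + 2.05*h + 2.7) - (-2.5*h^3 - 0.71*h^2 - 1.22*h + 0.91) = 6.85*h^3 + 0.69*h^2 + 3.27*h + 1.79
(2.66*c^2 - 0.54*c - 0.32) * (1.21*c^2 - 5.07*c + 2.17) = 3.2186*c^4 - 14.1396*c^3 + 8.1228*c^2 + 0.4506*c - 0.6944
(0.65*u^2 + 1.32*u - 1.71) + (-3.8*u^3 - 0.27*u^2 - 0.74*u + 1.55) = -3.8*u^3 + 0.38*u^2 + 0.58*u - 0.16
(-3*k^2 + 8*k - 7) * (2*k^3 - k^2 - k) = -6*k^5 + 19*k^4 - 19*k^3 - k^2 + 7*k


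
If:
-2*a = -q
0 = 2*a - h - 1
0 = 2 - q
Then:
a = 1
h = 1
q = 2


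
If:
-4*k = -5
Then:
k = 5/4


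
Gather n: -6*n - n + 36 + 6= 42 - 7*n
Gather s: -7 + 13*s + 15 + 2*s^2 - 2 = 2*s^2 + 13*s + 6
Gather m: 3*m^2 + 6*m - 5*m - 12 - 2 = 3*m^2 + m - 14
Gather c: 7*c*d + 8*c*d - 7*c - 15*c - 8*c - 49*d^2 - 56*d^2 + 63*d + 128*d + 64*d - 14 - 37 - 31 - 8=c*(15*d - 30) - 105*d^2 + 255*d - 90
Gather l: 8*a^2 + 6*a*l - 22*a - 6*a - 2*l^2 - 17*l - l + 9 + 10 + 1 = 8*a^2 - 28*a - 2*l^2 + l*(6*a - 18) + 20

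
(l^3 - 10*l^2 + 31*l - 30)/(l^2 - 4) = (l^2 - 8*l + 15)/(l + 2)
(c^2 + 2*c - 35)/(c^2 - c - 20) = (c + 7)/(c + 4)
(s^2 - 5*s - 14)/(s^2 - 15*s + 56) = (s + 2)/(s - 8)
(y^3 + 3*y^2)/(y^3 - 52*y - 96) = y^2*(y + 3)/(y^3 - 52*y - 96)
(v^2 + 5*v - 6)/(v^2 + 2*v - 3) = (v + 6)/(v + 3)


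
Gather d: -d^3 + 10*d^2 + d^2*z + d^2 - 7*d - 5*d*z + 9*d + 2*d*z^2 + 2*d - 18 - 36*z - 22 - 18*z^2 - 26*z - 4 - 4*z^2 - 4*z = -d^3 + d^2*(z + 11) + d*(2*z^2 - 5*z + 4) - 22*z^2 - 66*z - 44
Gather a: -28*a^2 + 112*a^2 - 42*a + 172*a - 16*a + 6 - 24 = 84*a^2 + 114*a - 18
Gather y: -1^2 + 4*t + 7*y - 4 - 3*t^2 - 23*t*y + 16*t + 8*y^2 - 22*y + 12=-3*t^2 + 20*t + 8*y^2 + y*(-23*t - 15) + 7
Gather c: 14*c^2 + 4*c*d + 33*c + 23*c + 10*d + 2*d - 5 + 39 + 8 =14*c^2 + c*(4*d + 56) + 12*d + 42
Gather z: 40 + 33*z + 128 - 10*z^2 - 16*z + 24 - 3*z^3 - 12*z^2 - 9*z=-3*z^3 - 22*z^2 + 8*z + 192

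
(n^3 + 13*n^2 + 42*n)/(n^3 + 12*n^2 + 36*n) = (n + 7)/(n + 6)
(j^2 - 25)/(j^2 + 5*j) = (j - 5)/j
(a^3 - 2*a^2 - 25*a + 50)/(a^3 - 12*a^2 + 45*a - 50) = (a + 5)/(a - 5)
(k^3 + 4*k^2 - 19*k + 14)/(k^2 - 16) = (k^3 + 4*k^2 - 19*k + 14)/(k^2 - 16)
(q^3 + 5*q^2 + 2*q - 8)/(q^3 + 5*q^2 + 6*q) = (q^2 + 3*q - 4)/(q*(q + 3))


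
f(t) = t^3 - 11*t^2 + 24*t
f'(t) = 3*t^2 - 22*t + 24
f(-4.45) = -412.75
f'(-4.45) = 181.31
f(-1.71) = -78.21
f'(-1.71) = 70.39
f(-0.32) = -8.84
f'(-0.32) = 31.35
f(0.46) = 8.81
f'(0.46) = 14.51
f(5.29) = -32.83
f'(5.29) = -8.43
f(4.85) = -28.26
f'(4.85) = -12.13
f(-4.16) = -362.19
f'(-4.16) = 167.44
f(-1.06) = -38.99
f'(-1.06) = 50.69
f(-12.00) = -3600.00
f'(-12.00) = 720.00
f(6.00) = -36.00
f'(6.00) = 0.00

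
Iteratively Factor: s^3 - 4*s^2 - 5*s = (s + 1)*(s^2 - 5*s) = (s - 5)*(s + 1)*(s)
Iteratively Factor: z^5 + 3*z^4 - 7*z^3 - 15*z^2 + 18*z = (z)*(z^4 + 3*z^3 - 7*z^2 - 15*z + 18) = z*(z + 3)*(z^3 - 7*z + 6) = z*(z - 1)*(z + 3)*(z^2 + z - 6) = z*(z - 2)*(z - 1)*(z + 3)*(z + 3)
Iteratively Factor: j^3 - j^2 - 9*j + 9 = (j - 1)*(j^2 - 9) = (j - 3)*(j - 1)*(j + 3)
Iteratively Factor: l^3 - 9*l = (l)*(l^2 - 9) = l*(l + 3)*(l - 3)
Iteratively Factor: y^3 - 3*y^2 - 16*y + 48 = (y + 4)*(y^2 - 7*y + 12) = (y - 3)*(y + 4)*(y - 4)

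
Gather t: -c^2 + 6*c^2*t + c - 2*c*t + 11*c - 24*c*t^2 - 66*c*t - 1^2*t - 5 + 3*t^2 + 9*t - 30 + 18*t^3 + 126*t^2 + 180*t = -c^2 + 12*c + 18*t^3 + t^2*(129 - 24*c) + t*(6*c^2 - 68*c + 188) - 35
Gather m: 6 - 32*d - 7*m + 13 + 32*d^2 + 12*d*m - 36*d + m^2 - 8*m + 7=32*d^2 - 68*d + m^2 + m*(12*d - 15) + 26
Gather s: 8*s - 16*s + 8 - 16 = -8*s - 8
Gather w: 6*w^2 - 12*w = 6*w^2 - 12*w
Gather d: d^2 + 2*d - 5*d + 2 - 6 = d^2 - 3*d - 4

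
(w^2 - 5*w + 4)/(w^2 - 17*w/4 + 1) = 4*(w - 1)/(4*w - 1)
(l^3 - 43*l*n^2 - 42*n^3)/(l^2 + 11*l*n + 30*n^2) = (l^2 - 6*l*n - 7*n^2)/(l + 5*n)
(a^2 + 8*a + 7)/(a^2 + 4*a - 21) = (a + 1)/(a - 3)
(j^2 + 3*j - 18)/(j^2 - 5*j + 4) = (j^2 + 3*j - 18)/(j^2 - 5*j + 4)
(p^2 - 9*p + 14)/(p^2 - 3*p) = (p^2 - 9*p + 14)/(p*(p - 3))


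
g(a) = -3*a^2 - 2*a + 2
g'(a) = -6*a - 2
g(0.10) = 1.77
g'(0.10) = -2.60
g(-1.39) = -1.02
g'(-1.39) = 6.34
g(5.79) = -110.15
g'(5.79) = -36.74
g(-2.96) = -18.36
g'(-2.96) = 15.76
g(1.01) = -3.08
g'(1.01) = -8.06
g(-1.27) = -0.30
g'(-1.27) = 5.62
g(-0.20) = 2.28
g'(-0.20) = -0.80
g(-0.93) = 1.27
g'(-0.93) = 3.58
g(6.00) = -118.00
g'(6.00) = -38.00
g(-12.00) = -406.00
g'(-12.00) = 70.00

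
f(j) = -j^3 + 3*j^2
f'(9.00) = -189.00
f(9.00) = -486.00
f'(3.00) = -9.00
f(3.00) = 0.00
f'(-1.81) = -20.69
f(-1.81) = 15.76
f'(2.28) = -1.92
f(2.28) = 3.74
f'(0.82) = 2.90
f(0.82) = 1.47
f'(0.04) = 0.24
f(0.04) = 0.00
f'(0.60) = 2.52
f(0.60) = 0.86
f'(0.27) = 1.40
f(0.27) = 0.20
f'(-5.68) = -130.87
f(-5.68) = 280.04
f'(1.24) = 2.83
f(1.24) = 2.71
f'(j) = -3*j^2 + 6*j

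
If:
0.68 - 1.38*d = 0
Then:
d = 0.49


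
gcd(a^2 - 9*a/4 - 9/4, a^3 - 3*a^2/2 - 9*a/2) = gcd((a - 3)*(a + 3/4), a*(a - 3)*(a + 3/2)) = a - 3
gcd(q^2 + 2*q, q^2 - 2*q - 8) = q + 2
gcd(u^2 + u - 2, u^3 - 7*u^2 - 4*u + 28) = u + 2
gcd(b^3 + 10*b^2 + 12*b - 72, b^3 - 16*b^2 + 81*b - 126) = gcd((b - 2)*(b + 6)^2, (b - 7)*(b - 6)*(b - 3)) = 1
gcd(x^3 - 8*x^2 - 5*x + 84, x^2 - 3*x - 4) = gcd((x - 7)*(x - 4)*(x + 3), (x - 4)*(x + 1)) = x - 4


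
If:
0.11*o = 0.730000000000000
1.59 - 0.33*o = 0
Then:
No Solution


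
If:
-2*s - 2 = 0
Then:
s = -1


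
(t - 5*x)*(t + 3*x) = t^2 - 2*t*x - 15*x^2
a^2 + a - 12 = (a - 3)*(a + 4)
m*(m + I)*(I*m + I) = I*m^3 - m^2 + I*m^2 - m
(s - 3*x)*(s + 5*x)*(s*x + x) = s^3*x + 2*s^2*x^2 + s^2*x - 15*s*x^3 + 2*s*x^2 - 15*x^3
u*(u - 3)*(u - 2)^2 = u^4 - 7*u^3 + 16*u^2 - 12*u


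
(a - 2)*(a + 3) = a^2 + a - 6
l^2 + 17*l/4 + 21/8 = (l + 3/4)*(l + 7/2)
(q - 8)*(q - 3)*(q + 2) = q^3 - 9*q^2 + 2*q + 48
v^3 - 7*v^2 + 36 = (v - 6)*(v - 3)*(v + 2)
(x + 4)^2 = x^2 + 8*x + 16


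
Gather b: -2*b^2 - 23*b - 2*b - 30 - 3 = -2*b^2 - 25*b - 33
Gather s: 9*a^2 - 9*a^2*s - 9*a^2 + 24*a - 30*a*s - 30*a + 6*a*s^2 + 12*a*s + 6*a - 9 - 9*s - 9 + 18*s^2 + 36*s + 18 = s^2*(6*a + 18) + s*(-9*a^2 - 18*a + 27)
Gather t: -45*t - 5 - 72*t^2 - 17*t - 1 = -72*t^2 - 62*t - 6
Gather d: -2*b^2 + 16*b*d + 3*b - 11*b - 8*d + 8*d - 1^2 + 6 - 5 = -2*b^2 + 16*b*d - 8*b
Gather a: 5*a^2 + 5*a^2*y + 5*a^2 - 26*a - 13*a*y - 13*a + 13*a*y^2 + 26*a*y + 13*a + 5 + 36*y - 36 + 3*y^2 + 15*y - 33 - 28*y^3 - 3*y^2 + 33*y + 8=a^2*(5*y + 10) + a*(13*y^2 + 13*y - 26) - 28*y^3 + 84*y - 56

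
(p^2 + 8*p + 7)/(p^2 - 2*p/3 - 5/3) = 3*(p + 7)/(3*p - 5)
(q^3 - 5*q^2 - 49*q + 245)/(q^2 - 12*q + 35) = q + 7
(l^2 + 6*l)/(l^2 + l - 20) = l*(l + 6)/(l^2 + l - 20)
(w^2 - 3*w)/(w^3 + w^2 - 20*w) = (w - 3)/(w^2 + w - 20)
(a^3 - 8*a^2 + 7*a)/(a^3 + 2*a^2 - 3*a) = (a - 7)/(a + 3)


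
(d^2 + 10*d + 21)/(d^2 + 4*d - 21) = (d + 3)/(d - 3)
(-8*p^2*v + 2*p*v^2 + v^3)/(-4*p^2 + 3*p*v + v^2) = v*(2*p - v)/(p - v)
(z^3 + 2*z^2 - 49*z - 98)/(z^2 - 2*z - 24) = (-z^3 - 2*z^2 + 49*z + 98)/(-z^2 + 2*z + 24)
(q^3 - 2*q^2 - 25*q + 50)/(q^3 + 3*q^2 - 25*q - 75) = (q - 2)/(q + 3)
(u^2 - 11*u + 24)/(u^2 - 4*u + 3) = (u - 8)/(u - 1)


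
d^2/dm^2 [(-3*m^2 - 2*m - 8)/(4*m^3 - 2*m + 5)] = 2*(-48*m^6 - 96*m^5 - 840*m^4 + 404*m^3 + 432*m^2 + 480*m - 127)/(64*m^9 - 96*m^7 + 240*m^6 + 48*m^5 - 240*m^4 + 292*m^3 + 60*m^2 - 150*m + 125)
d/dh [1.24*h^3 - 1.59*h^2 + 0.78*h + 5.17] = 3.72*h^2 - 3.18*h + 0.78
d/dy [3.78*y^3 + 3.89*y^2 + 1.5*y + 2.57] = 11.34*y^2 + 7.78*y + 1.5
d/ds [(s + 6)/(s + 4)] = -2/(s + 4)^2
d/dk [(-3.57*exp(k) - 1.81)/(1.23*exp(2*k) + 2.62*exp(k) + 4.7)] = (4.3911*exp(2*k) + 4.4526*exp(k) - 12.0368)*exp(k)/(1.5129*exp(4*k) + 6.4452*exp(3*k) + 18.4264*exp(2*k) + 24.628*exp(k) + 22.09)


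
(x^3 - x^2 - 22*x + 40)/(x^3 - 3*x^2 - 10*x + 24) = (x + 5)/(x + 3)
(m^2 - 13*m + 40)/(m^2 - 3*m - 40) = (m - 5)/(m + 5)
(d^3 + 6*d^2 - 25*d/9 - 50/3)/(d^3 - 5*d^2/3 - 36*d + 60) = (d + 5/3)/(d - 6)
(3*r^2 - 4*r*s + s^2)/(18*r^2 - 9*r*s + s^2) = (r - s)/(6*r - s)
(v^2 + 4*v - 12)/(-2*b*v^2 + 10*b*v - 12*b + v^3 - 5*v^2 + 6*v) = (v + 6)/(-2*b*v + 6*b + v^2 - 3*v)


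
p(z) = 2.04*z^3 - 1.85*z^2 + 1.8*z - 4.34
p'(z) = 6.12*z^2 - 3.7*z + 1.8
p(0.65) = -3.39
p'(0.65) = 1.98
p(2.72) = 27.92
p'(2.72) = 37.01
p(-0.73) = -7.43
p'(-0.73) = 7.76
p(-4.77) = -276.42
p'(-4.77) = 158.70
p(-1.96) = -30.34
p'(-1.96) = 32.56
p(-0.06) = -4.46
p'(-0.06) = 2.04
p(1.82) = 5.11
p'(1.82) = 15.34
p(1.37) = -0.10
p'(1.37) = 8.22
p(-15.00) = -7332.59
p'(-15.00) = 1434.30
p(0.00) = -4.34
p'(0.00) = 1.80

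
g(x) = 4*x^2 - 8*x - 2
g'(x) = 8*x - 8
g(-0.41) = 1.95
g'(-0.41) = -11.28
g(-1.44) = 17.81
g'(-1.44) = -19.52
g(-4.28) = 105.51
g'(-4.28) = -42.24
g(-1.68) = 22.73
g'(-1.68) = -21.44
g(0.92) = -5.97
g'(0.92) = -0.64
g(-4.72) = 124.87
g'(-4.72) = -45.76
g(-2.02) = 30.48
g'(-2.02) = -24.16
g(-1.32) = 15.53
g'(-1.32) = -18.56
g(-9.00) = 394.00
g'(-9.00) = -80.00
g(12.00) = 478.00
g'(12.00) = 88.00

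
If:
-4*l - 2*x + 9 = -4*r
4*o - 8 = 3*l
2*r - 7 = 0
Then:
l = 23/4 - x/2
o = 101/16 - 3*x/8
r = 7/2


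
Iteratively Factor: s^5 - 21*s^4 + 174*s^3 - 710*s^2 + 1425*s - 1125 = (s - 5)*(s^4 - 16*s^3 + 94*s^2 - 240*s + 225) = (s - 5)^2*(s^3 - 11*s^2 + 39*s - 45) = (s - 5)^2*(s - 3)*(s^2 - 8*s + 15) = (s - 5)^2*(s - 3)^2*(s - 5)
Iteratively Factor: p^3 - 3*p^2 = (p)*(p^2 - 3*p) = p*(p - 3)*(p)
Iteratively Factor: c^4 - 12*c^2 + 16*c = (c + 4)*(c^3 - 4*c^2 + 4*c) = c*(c + 4)*(c^2 - 4*c + 4) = c*(c - 2)*(c + 4)*(c - 2)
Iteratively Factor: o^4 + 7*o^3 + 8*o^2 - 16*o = (o - 1)*(o^3 + 8*o^2 + 16*o) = (o - 1)*(o + 4)*(o^2 + 4*o) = o*(o - 1)*(o + 4)*(o + 4)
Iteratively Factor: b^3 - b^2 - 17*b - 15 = (b + 1)*(b^2 - 2*b - 15) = (b + 1)*(b + 3)*(b - 5)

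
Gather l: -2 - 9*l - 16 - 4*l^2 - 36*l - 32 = -4*l^2 - 45*l - 50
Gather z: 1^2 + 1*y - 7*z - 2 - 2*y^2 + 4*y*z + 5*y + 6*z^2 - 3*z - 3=-2*y^2 + 6*y + 6*z^2 + z*(4*y - 10) - 4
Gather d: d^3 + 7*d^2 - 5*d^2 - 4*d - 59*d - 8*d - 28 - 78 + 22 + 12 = d^3 + 2*d^2 - 71*d - 72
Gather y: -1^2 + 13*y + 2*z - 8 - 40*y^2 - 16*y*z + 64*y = -40*y^2 + y*(77 - 16*z) + 2*z - 9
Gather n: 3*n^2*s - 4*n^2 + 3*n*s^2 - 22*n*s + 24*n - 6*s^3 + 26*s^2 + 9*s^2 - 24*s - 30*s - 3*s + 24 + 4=n^2*(3*s - 4) + n*(3*s^2 - 22*s + 24) - 6*s^3 + 35*s^2 - 57*s + 28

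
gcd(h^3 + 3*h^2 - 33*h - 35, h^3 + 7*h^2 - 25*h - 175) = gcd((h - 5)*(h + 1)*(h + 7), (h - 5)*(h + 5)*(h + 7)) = h^2 + 2*h - 35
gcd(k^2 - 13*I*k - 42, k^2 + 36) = k - 6*I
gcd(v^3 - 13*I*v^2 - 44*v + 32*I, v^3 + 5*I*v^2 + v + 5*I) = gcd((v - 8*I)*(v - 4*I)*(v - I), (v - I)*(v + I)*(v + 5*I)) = v - I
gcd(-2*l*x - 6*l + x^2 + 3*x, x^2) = 1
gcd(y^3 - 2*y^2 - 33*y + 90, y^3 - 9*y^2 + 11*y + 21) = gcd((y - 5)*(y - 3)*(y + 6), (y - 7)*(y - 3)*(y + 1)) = y - 3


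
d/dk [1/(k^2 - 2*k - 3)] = 2*(1 - k)/(-k^2 + 2*k + 3)^2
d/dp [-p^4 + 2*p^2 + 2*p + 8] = -4*p^3 + 4*p + 2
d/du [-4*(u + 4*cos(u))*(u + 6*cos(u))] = 40*u*sin(u) - 8*u + 96*sin(2*u) - 40*cos(u)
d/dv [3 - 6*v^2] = -12*v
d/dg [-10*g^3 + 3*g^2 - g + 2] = -30*g^2 + 6*g - 1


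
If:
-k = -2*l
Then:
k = 2*l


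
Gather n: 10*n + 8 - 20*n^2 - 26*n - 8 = -20*n^2 - 16*n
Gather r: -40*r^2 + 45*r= -40*r^2 + 45*r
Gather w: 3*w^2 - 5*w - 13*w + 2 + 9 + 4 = 3*w^2 - 18*w + 15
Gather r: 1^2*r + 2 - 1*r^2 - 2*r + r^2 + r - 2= 0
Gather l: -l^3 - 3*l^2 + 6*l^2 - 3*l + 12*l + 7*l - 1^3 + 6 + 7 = -l^3 + 3*l^2 + 16*l + 12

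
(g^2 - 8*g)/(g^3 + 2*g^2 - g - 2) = g*(g - 8)/(g^3 + 2*g^2 - g - 2)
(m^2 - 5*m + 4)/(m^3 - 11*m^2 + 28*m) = (m - 1)/(m*(m - 7))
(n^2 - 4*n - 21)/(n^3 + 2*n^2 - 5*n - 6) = (n - 7)/(n^2 - n - 2)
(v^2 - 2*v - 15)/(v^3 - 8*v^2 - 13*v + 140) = (v + 3)/(v^2 - 3*v - 28)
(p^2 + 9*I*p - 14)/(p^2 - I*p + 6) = (p + 7*I)/(p - 3*I)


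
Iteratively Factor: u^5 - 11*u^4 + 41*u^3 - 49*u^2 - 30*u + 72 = (u + 1)*(u^4 - 12*u^3 + 53*u^2 - 102*u + 72) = (u - 4)*(u + 1)*(u^3 - 8*u^2 + 21*u - 18) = (u - 4)*(u - 3)*(u + 1)*(u^2 - 5*u + 6) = (u - 4)*(u - 3)^2*(u + 1)*(u - 2)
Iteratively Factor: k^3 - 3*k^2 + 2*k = (k - 2)*(k^2 - k) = (k - 2)*(k - 1)*(k)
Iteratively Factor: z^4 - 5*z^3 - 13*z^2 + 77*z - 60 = (z - 5)*(z^3 - 13*z + 12) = (z - 5)*(z - 3)*(z^2 + 3*z - 4) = (z - 5)*(z - 3)*(z + 4)*(z - 1)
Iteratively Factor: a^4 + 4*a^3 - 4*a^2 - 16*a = (a + 2)*(a^3 + 2*a^2 - 8*a) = (a - 2)*(a + 2)*(a^2 + 4*a) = (a - 2)*(a + 2)*(a + 4)*(a)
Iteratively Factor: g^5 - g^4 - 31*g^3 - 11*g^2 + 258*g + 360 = (g - 4)*(g^4 + 3*g^3 - 19*g^2 - 87*g - 90) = (g - 5)*(g - 4)*(g^3 + 8*g^2 + 21*g + 18) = (g - 5)*(g - 4)*(g + 2)*(g^2 + 6*g + 9) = (g - 5)*(g - 4)*(g + 2)*(g + 3)*(g + 3)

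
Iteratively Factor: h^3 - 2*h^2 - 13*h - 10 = (h + 2)*(h^2 - 4*h - 5) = (h - 5)*(h + 2)*(h + 1)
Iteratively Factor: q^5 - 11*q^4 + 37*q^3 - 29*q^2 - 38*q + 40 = (q - 5)*(q^4 - 6*q^3 + 7*q^2 + 6*q - 8) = (q - 5)*(q - 1)*(q^3 - 5*q^2 + 2*q + 8) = (q - 5)*(q - 4)*(q - 1)*(q^2 - q - 2) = (q - 5)*(q - 4)*(q - 2)*(q - 1)*(q + 1)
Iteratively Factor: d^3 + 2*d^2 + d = (d + 1)*(d^2 + d) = d*(d + 1)*(d + 1)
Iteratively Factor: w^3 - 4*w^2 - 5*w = (w + 1)*(w^2 - 5*w) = (w - 5)*(w + 1)*(w)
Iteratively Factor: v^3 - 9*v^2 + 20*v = (v - 5)*(v^2 - 4*v) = v*(v - 5)*(v - 4)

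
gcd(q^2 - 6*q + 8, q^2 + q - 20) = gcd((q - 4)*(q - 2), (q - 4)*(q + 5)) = q - 4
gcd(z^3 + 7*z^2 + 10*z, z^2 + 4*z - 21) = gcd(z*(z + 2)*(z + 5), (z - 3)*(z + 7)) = 1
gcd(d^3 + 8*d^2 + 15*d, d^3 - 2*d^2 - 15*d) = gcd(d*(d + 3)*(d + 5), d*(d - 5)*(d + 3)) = d^2 + 3*d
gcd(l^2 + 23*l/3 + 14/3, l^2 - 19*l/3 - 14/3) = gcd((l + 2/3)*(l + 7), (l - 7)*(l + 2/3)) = l + 2/3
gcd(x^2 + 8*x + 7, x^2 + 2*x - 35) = x + 7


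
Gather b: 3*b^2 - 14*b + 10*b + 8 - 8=3*b^2 - 4*b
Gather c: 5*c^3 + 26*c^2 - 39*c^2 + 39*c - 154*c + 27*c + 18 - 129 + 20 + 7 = 5*c^3 - 13*c^2 - 88*c - 84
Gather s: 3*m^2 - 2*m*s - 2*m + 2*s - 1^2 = 3*m^2 - 2*m + s*(2 - 2*m) - 1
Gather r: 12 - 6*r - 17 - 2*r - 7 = -8*r - 12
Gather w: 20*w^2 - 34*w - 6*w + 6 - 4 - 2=20*w^2 - 40*w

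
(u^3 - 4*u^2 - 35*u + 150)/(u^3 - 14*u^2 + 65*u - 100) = (u + 6)/(u - 4)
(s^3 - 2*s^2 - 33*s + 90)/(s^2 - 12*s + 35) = (s^2 + 3*s - 18)/(s - 7)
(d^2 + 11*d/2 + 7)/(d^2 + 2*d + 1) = (d^2 + 11*d/2 + 7)/(d^2 + 2*d + 1)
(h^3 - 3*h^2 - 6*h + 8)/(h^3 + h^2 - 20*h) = (h^2 + h - 2)/(h*(h + 5))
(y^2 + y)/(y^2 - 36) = y*(y + 1)/(y^2 - 36)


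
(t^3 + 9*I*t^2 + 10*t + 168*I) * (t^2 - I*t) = t^5 + 8*I*t^4 + 19*t^3 + 158*I*t^2 + 168*t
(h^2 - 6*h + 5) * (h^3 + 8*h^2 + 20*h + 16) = h^5 + 2*h^4 - 23*h^3 - 64*h^2 + 4*h + 80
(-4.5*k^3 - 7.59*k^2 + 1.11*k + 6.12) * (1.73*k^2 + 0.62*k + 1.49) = -7.785*k^5 - 15.9207*k^4 - 9.4905*k^3 - 0.0332999999999989*k^2 + 5.4483*k + 9.1188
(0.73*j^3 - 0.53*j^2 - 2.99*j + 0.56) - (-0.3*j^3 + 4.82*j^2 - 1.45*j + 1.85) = 1.03*j^3 - 5.35*j^2 - 1.54*j - 1.29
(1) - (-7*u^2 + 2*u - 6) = 7*u^2 - 2*u + 7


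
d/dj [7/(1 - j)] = 7/(j - 1)^2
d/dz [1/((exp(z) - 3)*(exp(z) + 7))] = 2*(-exp(z) - 2)*exp(z)/(exp(4*z) + 8*exp(3*z) - 26*exp(2*z) - 168*exp(z) + 441)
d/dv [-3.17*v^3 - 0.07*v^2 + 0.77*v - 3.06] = -9.51*v^2 - 0.14*v + 0.77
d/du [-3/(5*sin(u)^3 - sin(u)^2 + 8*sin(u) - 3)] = 3*(15*sin(u)^2 - 2*sin(u) + 8)*cos(u)/(5*sin(u)^3 - sin(u)^2 + 8*sin(u) - 3)^2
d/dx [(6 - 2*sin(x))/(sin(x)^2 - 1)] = 2*(sin(x)^2 - 6*sin(x) + 1)/cos(x)^3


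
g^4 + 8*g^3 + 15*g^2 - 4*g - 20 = (g - 1)*(g + 2)^2*(g + 5)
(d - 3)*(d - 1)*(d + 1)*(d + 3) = d^4 - 10*d^2 + 9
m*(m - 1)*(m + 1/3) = m^3 - 2*m^2/3 - m/3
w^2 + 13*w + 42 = (w + 6)*(w + 7)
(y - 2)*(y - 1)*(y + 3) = y^3 - 7*y + 6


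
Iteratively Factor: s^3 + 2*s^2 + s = (s)*(s^2 + 2*s + 1) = s*(s + 1)*(s + 1)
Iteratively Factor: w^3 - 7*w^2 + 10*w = (w - 5)*(w^2 - 2*w) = w*(w - 5)*(w - 2)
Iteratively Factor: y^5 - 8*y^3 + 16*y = (y)*(y^4 - 8*y^2 + 16) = y*(y + 2)*(y^3 - 2*y^2 - 4*y + 8) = y*(y - 2)*(y + 2)*(y^2 - 4) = y*(y - 2)^2*(y + 2)*(y + 2)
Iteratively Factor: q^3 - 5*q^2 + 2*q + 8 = (q - 2)*(q^2 - 3*q - 4) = (q - 4)*(q - 2)*(q + 1)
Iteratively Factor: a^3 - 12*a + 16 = (a + 4)*(a^2 - 4*a + 4) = (a - 2)*(a + 4)*(a - 2)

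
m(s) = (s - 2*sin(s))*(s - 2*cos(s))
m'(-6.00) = -2.93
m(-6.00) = 51.95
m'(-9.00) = -21.69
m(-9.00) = 58.68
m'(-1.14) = -0.88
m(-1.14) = -1.34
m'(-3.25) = -7.99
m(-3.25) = 4.37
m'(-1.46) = -1.83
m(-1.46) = -0.89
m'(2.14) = 7.91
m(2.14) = 1.47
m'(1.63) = 0.86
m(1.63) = -0.64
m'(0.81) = -1.35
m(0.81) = 0.36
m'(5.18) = -5.05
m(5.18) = 29.80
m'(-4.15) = -22.10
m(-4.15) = 18.01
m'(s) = (1 - 2*cos(s))*(s - 2*cos(s)) + (s - 2*sin(s))*(2*sin(s) + 1)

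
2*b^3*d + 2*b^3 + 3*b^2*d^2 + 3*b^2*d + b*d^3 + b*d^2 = (b + d)*(2*b + d)*(b*d + b)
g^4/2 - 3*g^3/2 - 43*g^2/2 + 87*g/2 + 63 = (g/2 + 1/2)*(g - 7)*(g - 3)*(g + 6)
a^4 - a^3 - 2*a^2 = a^2*(a - 2)*(a + 1)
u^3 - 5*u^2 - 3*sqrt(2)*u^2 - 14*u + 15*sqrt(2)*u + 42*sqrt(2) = (u - 7)*(u + 2)*(u - 3*sqrt(2))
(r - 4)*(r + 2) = r^2 - 2*r - 8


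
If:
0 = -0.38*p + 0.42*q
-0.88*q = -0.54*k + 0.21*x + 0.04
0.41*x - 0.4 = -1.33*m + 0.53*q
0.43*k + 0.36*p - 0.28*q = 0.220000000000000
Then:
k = 0.0560053338413182*x + 0.448614153728927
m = 0.392338833558799 - 0.389671286273594*x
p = 0.254024192780265 - 0.225771502047814*x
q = 0.229831412515478 - 0.204269454233737*x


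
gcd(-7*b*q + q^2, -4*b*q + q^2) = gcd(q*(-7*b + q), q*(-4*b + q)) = q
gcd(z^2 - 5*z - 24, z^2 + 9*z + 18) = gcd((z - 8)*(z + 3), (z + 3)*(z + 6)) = z + 3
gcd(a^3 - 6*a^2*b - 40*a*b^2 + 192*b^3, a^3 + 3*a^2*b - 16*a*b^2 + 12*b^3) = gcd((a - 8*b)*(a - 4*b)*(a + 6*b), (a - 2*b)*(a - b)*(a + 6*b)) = a + 6*b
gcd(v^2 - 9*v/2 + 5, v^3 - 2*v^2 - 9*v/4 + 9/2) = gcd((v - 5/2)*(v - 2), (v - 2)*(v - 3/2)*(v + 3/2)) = v - 2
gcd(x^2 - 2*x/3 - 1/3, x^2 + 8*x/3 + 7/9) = x + 1/3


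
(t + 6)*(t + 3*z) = t^2 + 3*t*z + 6*t + 18*z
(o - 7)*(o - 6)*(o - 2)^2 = o^4 - 17*o^3 + 98*o^2 - 220*o + 168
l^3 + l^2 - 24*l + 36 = (l - 3)*(l - 2)*(l + 6)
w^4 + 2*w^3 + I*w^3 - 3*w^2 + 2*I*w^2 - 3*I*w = w*(w - 1)*(w + 3)*(w + I)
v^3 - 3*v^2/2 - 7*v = v*(v - 7/2)*(v + 2)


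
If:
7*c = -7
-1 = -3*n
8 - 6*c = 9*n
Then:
No Solution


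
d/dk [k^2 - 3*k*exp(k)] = -3*k*exp(k) + 2*k - 3*exp(k)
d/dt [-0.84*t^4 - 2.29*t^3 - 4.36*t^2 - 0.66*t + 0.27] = -3.36*t^3 - 6.87*t^2 - 8.72*t - 0.66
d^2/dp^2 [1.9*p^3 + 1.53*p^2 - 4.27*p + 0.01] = 11.4*p + 3.06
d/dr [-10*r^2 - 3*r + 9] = -20*r - 3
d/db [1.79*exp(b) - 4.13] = 1.79*exp(b)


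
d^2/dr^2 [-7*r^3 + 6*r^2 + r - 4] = 12 - 42*r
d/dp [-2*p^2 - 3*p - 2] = -4*p - 3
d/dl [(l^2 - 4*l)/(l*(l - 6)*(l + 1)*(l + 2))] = (-2*l^3 + 15*l^2 - 24*l - 76)/(l^6 - 6*l^5 - 23*l^4 + 72*l^3 + 328*l^2 + 384*l + 144)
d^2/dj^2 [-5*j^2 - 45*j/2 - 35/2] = -10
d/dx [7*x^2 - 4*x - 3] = 14*x - 4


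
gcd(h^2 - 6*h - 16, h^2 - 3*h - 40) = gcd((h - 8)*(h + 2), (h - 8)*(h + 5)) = h - 8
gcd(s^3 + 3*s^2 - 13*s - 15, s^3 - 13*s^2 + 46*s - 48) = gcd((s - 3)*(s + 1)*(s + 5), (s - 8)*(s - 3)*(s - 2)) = s - 3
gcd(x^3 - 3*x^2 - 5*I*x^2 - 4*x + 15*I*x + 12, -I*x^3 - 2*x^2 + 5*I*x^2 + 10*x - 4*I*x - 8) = 1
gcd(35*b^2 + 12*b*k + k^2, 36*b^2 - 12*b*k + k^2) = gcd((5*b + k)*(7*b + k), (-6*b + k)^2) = 1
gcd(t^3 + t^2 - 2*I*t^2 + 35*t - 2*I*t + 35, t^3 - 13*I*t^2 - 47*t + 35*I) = t - 7*I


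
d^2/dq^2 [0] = 0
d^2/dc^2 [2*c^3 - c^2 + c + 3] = 12*c - 2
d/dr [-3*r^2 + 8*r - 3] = 8 - 6*r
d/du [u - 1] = 1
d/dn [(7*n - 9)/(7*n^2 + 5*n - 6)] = (-49*n^2 + 126*n + 3)/(49*n^4 + 70*n^3 - 59*n^2 - 60*n + 36)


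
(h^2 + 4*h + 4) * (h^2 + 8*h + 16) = h^4 + 12*h^3 + 52*h^2 + 96*h + 64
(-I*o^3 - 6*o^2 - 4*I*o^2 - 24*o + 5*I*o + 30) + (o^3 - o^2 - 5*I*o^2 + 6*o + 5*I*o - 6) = o^3 - I*o^3 - 7*o^2 - 9*I*o^2 - 18*o + 10*I*o + 24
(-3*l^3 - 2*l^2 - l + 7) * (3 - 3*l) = 9*l^4 - 3*l^3 - 3*l^2 - 24*l + 21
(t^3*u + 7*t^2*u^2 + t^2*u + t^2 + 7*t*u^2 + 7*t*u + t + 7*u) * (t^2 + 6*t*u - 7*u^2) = t^5*u + 13*t^4*u^2 + t^4*u + t^4 + 35*t^3*u^3 + 13*t^3*u^2 + 13*t^3*u + t^3 - 49*t^2*u^4 + 35*t^2*u^3 + 35*t^2*u^2 + 13*t^2*u - 49*t*u^4 - 49*t*u^3 + 35*t*u^2 - 49*u^3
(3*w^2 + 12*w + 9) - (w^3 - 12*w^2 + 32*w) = -w^3 + 15*w^2 - 20*w + 9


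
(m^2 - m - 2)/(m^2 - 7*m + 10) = (m + 1)/(m - 5)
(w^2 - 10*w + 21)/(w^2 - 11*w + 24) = (w - 7)/(w - 8)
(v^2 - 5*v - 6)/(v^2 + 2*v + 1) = (v - 6)/(v + 1)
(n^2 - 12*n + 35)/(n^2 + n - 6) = (n^2 - 12*n + 35)/(n^2 + n - 6)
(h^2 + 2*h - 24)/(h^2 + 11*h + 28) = (h^2 + 2*h - 24)/(h^2 + 11*h + 28)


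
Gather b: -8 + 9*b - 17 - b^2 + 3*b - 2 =-b^2 + 12*b - 27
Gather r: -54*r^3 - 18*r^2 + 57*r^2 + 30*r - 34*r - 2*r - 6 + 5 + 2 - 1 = -54*r^3 + 39*r^2 - 6*r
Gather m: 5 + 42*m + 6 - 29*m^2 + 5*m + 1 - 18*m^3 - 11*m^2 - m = -18*m^3 - 40*m^2 + 46*m + 12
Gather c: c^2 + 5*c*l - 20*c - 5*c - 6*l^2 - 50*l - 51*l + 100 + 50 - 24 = c^2 + c*(5*l - 25) - 6*l^2 - 101*l + 126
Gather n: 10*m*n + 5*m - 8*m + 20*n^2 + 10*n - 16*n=-3*m + 20*n^2 + n*(10*m - 6)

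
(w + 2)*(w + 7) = w^2 + 9*w + 14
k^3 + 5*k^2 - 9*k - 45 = (k - 3)*(k + 3)*(k + 5)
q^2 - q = q*(q - 1)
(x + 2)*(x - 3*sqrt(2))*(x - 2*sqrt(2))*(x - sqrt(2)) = x^4 - 6*sqrt(2)*x^3 + 2*x^3 - 12*sqrt(2)*x^2 + 22*x^2 - 12*sqrt(2)*x + 44*x - 24*sqrt(2)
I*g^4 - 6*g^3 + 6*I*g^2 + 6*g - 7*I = (g - 1)*(g - I)*(g + 7*I)*(I*g + I)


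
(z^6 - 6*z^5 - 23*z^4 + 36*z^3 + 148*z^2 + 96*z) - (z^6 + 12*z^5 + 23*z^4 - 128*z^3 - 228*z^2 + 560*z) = -18*z^5 - 46*z^4 + 164*z^3 + 376*z^2 - 464*z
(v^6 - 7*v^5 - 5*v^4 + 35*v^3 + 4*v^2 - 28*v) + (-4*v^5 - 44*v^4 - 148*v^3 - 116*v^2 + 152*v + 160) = v^6 - 11*v^5 - 49*v^4 - 113*v^3 - 112*v^2 + 124*v + 160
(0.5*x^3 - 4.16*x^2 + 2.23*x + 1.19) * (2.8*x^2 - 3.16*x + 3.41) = 1.4*x^5 - 13.228*x^4 + 21.0946*x^3 - 17.9004*x^2 + 3.8439*x + 4.0579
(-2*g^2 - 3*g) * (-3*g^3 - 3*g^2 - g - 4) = 6*g^5 + 15*g^4 + 11*g^3 + 11*g^2 + 12*g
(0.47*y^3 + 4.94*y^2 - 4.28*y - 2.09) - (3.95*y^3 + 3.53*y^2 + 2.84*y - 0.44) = -3.48*y^3 + 1.41*y^2 - 7.12*y - 1.65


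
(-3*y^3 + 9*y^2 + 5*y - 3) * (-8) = 24*y^3 - 72*y^2 - 40*y + 24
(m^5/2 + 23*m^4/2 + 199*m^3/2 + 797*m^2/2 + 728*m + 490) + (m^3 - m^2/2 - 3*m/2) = m^5/2 + 23*m^4/2 + 201*m^3/2 + 398*m^2 + 1453*m/2 + 490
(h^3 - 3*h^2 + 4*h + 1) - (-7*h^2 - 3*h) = h^3 + 4*h^2 + 7*h + 1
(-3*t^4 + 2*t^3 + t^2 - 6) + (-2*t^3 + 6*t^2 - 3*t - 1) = -3*t^4 + 7*t^2 - 3*t - 7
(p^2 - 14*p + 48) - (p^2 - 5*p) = 48 - 9*p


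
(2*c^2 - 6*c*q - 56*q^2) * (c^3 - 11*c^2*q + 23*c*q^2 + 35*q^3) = 2*c^5 - 28*c^4*q + 56*c^3*q^2 + 548*c^2*q^3 - 1498*c*q^4 - 1960*q^5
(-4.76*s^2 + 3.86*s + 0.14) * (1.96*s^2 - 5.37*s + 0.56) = -9.3296*s^4 + 33.1268*s^3 - 23.1194*s^2 + 1.4098*s + 0.0784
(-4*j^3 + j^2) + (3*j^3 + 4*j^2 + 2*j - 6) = -j^3 + 5*j^2 + 2*j - 6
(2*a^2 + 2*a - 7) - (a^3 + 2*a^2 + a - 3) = -a^3 + a - 4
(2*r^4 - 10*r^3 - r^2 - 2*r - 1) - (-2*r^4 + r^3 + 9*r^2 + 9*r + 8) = 4*r^4 - 11*r^3 - 10*r^2 - 11*r - 9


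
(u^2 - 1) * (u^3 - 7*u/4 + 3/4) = u^5 - 11*u^3/4 + 3*u^2/4 + 7*u/4 - 3/4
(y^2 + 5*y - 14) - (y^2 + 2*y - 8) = 3*y - 6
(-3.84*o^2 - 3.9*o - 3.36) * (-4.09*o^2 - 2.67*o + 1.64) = 15.7056*o^4 + 26.2038*o^3 + 17.8578*o^2 + 2.5752*o - 5.5104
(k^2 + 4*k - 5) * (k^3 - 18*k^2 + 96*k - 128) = k^5 - 14*k^4 + 19*k^3 + 346*k^2 - 992*k + 640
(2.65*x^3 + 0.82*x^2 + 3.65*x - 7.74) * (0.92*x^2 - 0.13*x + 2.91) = 2.438*x^5 + 0.4099*x^4 + 10.9629*x^3 - 5.2091*x^2 + 11.6277*x - 22.5234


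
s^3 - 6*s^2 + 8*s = s*(s - 4)*(s - 2)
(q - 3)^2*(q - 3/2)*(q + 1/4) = q^4 - 29*q^3/4 + 129*q^2/8 - 9*q - 27/8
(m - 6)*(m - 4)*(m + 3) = m^3 - 7*m^2 - 6*m + 72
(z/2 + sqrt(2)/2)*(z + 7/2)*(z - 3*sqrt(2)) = z^3/2 - sqrt(2)*z^2 + 7*z^2/4 - 7*sqrt(2)*z/2 - 3*z - 21/2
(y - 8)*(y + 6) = y^2 - 2*y - 48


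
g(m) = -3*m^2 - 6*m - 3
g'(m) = -6*m - 6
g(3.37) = -57.29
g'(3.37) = -26.22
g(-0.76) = -0.17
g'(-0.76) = -1.44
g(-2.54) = -7.11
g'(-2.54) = 9.24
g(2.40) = -34.68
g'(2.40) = -20.40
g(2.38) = -34.27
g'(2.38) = -20.28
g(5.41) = -123.26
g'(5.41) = -38.46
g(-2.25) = -4.69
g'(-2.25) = 7.50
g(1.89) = -25.06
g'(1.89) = -17.34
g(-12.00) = -363.00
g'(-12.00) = 66.00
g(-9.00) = -192.00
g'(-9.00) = 48.00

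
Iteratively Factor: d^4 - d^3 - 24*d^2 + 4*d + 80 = (d + 2)*(d^3 - 3*d^2 - 18*d + 40) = (d - 2)*(d + 2)*(d^2 - d - 20) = (d - 2)*(d + 2)*(d + 4)*(d - 5)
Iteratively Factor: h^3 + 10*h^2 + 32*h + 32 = (h + 4)*(h^2 + 6*h + 8) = (h + 4)^2*(h + 2)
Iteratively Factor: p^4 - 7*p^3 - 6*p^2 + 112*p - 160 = (p - 5)*(p^3 - 2*p^2 - 16*p + 32) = (p - 5)*(p - 2)*(p^2 - 16) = (p - 5)*(p - 2)*(p + 4)*(p - 4)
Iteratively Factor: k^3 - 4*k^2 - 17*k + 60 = (k - 5)*(k^2 + k - 12) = (k - 5)*(k + 4)*(k - 3)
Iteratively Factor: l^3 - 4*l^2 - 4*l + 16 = (l - 2)*(l^2 - 2*l - 8) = (l - 2)*(l + 2)*(l - 4)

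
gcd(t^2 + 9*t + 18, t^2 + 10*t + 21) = t + 3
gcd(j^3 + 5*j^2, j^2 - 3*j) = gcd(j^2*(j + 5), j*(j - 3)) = j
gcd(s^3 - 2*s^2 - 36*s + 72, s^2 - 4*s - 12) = s - 6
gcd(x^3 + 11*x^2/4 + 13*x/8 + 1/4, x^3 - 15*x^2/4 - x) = x + 1/4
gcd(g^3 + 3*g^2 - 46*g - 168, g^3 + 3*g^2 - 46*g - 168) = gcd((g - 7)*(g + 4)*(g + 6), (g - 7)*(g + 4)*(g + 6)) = g^3 + 3*g^2 - 46*g - 168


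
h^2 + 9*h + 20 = (h + 4)*(h + 5)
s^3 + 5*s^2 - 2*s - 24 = (s - 2)*(s + 3)*(s + 4)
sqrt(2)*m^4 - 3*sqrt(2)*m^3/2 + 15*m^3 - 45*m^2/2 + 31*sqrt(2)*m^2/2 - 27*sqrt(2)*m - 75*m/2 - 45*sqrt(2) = (m - 5/2)*(m + 3*sqrt(2)/2)*(m + 6*sqrt(2))*(sqrt(2)*m + sqrt(2))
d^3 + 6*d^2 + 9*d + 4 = (d + 1)^2*(d + 4)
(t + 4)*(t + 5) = t^2 + 9*t + 20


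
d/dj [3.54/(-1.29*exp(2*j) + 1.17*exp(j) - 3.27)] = (9.1332*exp(j) - 4.1418)*exp(j)/(1.29*exp(2*j) - 1.17*exp(j) + 3.27)^2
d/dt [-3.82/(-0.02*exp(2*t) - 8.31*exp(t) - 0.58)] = (-0.1528*exp(t) - 31.7442)*exp(t)/(0.02*exp(2*t) + 8.31*exp(t) + 0.58)^2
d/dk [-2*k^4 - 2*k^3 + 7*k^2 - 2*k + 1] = -8*k^3 - 6*k^2 + 14*k - 2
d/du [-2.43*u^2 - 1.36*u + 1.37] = -4.86*u - 1.36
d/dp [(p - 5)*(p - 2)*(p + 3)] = 3*p^2 - 8*p - 11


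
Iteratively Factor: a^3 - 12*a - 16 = (a + 2)*(a^2 - 2*a - 8) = (a + 2)^2*(a - 4)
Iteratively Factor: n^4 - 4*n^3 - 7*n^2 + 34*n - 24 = (n - 2)*(n^3 - 2*n^2 - 11*n + 12) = (n - 4)*(n - 2)*(n^2 + 2*n - 3) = (n - 4)*(n - 2)*(n + 3)*(n - 1)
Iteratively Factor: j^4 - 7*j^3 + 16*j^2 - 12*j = (j - 3)*(j^3 - 4*j^2 + 4*j) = (j - 3)*(j - 2)*(j^2 - 2*j) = j*(j - 3)*(j - 2)*(j - 2)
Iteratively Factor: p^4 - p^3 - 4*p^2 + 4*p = (p - 1)*(p^3 - 4*p) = (p - 1)*(p + 2)*(p^2 - 2*p) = (p - 2)*(p - 1)*(p + 2)*(p)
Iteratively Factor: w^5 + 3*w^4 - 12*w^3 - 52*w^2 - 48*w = (w + 2)*(w^4 + w^3 - 14*w^2 - 24*w) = (w + 2)^2*(w^3 - w^2 - 12*w) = (w + 2)^2*(w + 3)*(w^2 - 4*w) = (w - 4)*(w + 2)^2*(w + 3)*(w)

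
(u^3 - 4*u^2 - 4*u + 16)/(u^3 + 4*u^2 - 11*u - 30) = (u^2 - 6*u + 8)/(u^2 + 2*u - 15)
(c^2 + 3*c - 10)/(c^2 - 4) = (c + 5)/(c + 2)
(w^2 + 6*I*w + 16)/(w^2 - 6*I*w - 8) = (w + 8*I)/(w - 4*I)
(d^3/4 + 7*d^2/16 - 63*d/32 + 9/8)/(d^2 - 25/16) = (8*d^3 + 14*d^2 - 63*d + 36)/(2*(16*d^2 - 25))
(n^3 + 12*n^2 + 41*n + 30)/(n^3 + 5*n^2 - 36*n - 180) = (n + 1)/(n - 6)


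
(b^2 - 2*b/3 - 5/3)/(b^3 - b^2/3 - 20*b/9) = 3*(b + 1)/(b*(3*b + 4))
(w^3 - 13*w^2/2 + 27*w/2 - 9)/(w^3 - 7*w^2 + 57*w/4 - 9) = 2*(w^2 - 5*w + 6)/(2*w^2 - 11*w + 12)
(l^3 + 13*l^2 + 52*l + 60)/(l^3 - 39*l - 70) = (l + 6)/(l - 7)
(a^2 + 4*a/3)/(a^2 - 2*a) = (a + 4/3)/(a - 2)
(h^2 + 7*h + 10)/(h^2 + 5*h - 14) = (h^2 + 7*h + 10)/(h^2 + 5*h - 14)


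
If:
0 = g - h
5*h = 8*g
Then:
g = 0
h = 0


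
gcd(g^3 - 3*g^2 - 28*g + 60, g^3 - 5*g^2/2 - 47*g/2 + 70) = g + 5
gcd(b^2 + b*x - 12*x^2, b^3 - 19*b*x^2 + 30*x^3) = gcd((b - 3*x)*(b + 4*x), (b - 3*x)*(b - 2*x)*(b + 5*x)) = -b + 3*x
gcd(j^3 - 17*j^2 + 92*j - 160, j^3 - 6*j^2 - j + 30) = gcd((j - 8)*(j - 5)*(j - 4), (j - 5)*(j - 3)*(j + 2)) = j - 5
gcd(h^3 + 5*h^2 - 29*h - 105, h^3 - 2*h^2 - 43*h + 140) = h^2 + 2*h - 35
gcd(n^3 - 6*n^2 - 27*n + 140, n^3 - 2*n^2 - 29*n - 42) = n - 7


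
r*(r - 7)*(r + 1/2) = r^3 - 13*r^2/2 - 7*r/2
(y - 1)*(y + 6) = y^2 + 5*y - 6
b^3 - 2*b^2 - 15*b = b*(b - 5)*(b + 3)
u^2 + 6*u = u*(u + 6)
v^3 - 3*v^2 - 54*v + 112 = (v - 8)*(v - 2)*(v + 7)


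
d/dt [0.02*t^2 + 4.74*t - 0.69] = 0.04*t + 4.74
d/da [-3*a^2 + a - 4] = 1 - 6*a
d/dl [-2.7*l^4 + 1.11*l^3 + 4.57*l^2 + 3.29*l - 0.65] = -10.8*l^3 + 3.33*l^2 + 9.14*l + 3.29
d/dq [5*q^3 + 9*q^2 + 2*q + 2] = 15*q^2 + 18*q + 2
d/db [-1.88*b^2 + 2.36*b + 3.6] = 2.36 - 3.76*b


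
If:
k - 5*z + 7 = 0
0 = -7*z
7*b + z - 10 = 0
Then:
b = 10/7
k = -7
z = 0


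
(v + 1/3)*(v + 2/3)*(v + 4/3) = v^3 + 7*v^2/3 + 14*v/9 + 8/27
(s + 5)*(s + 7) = s^2 + 12*s + 35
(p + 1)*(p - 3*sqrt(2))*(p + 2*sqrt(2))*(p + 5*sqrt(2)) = p^4 + p^3 + 4*sqrt(2)*p^3 - 22*p^2 + 4*sqrt(2)*p^2 - 60*sqrt(2)*p - 22*p - 60*sqrt(2)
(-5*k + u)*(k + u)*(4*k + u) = -20*k^3 - 21*k^2*u + u^3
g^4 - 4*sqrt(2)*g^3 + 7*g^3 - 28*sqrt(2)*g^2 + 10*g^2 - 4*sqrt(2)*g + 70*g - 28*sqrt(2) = (g + 7)*(g - 2*sqrt(2))*(g - sqrt(2))^2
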